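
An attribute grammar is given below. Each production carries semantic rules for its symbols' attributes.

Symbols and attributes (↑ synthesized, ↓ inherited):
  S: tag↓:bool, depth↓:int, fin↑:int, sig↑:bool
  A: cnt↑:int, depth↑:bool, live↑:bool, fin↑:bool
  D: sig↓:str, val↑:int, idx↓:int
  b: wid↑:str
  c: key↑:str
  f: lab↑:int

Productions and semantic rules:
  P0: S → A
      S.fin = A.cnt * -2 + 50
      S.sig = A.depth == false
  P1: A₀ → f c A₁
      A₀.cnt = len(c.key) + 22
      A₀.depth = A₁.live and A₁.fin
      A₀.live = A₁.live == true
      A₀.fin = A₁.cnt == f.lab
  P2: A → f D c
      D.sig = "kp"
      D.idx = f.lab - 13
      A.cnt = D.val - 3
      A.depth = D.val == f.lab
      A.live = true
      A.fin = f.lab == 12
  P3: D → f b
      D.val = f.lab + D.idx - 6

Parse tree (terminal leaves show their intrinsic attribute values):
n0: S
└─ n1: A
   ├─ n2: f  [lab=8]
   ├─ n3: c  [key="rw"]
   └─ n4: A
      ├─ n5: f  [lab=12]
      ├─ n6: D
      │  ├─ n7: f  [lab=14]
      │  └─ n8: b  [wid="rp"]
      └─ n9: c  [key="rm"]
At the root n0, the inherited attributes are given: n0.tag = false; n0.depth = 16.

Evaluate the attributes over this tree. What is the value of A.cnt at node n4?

4

1. n0.tag = false  [given at root]
2. n0.depth = 16  [given at root]
3. n2.lab = 8  [terminal]
4. n3.key = "rw"  [terminal]
5. n5.lab = 12  [terminal]
6. n6.sig = "kp"  ["kp"]
7. n6.idx = -1  [f.lab - 13]
8. n7.lab = 14  [terminal]
9. n8.wid = "rp"  [terminal]
10. n6.val = 7  [f.lab + D.idx - 6]
11. n9.key = "rm"  [terminal]
12. n4.cnt = 4  [D.val - 3]
13. n4.depth = false  [D.val == f.lab]
14. n4.live = true  [true]
15. n4.fin = true  [f.lab == 12]
16. n1.cnt = 24  [len(c.key) + 22]
17. n1.depth = true  [A₁.live and A₁.fin]
18. n1.live = true  [A₁.live == true]
19. n1.fin = false  [A₁.cnt == f.lab]
20. n0.fin = 2  [A.cnt * -2 + 50]
21. n0.sig = false  [A.depth == false]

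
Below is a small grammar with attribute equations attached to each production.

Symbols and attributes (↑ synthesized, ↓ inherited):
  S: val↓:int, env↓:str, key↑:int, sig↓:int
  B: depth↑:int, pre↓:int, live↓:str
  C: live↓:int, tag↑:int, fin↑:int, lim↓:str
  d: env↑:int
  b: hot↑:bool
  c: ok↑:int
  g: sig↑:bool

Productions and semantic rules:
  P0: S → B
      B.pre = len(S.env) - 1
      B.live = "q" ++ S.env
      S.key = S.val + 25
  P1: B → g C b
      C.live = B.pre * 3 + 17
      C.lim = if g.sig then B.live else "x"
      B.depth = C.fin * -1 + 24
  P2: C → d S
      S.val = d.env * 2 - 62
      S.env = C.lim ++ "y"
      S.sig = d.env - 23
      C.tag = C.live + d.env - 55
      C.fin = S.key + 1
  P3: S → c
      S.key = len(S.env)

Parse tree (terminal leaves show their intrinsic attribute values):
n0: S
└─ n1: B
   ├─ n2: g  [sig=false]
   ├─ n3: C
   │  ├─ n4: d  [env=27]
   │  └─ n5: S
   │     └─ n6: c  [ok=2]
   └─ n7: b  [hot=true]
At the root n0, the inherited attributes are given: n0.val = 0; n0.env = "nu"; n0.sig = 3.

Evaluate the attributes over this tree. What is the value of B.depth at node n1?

21

1. n0.val = 0  [given at root]
2. n0.env = "nu"  [given at root]
3. n0.sig = 3  [given at root]
4. n1.pre = 1  [len(S.env) - 1]
5. n1.live = "qnu"  ["q" ++ S.env]
6. n2.sig = false  [terminal]
7. n3.live = 20  [B.pre * 3 + 17]
8. n3.lim = "x"  [if g.sig then B.live else "x"]
9. n4.env = 27  [terminal]
10. n5.val = -8  [d.env * 2 - 62]
11. n5.env = "xy"  [C.lim ++ "y"]
12. n5.sig = 4  [d.env - 23]
13. n6.ok = 2  [terminal]
14. n5.key = 2  [len(S.env)]
15. n3.tag = -8  [C.live + d.env - 55]
16. n3.fin = 3  [S.key + 1]
17. n7.hot = true  [terminal]
18. n1.depth = 21  [C.fin * -1 + 24]
19. n0.key = 25  [S.val + 25]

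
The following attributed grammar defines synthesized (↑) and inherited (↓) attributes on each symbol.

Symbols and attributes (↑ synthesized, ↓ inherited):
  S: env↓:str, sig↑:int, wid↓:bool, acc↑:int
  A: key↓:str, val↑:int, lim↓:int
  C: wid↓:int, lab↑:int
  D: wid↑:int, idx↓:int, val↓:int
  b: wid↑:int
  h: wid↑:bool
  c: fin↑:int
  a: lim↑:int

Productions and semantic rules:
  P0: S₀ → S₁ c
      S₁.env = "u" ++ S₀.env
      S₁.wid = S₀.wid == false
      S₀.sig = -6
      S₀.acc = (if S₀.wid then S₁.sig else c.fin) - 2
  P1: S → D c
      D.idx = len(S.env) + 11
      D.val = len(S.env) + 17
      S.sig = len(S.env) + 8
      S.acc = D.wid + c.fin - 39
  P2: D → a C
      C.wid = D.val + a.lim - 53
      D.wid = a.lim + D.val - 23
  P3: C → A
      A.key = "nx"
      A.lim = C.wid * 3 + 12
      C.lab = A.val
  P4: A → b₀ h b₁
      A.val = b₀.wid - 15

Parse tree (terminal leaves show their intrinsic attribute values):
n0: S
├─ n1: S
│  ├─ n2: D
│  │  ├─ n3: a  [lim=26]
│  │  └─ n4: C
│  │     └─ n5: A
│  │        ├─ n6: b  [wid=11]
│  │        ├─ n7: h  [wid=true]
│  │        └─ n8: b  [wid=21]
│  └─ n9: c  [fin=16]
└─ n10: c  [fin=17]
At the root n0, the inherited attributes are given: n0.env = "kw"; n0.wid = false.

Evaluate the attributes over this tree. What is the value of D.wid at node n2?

23

1. n0.env = "kw"  [given at root]
2. n0.wid = false  [given at root]
3. n1.env = "ukw"  ["u" ++ S₀.env]
4. n1.wid = true  [S₀.wid == false]
5. n2.idx = 14  [len(S.env) + 11]
6. n2.val = 20  [len(S.env) + 17]
7. n3.lim = 26  [terminal]
8. n4.wid = -7  [D.val + a.lim - 53]
9. n5.key = "nx"  ["nx"]
10. n5.lim = -9  [C.wid * 3 + 12]
11. n6.wid = 11  [terminal]
12. n7.wid = true  [terminal]
13. n8.wid = 21  [terminal]
14. n5.val = -4  [b₀.wid - 15]
15. n4.lab = -4  [A.val]
16. n2.wid = 23  [a.lim + D.val - 23]
17. n9.fin = 16  [terminal]
18. n1.sig = 11  [len(S.env) + 8]
19. n1.acc = 0  [D.wid + c.fin - 39]
20. n10.fin = 17  [terminal]
21. n0.sig = -6  [-6]
22. n0.acc = 15  [(if S₀.wid then S₁.sig else c.fin) - 2]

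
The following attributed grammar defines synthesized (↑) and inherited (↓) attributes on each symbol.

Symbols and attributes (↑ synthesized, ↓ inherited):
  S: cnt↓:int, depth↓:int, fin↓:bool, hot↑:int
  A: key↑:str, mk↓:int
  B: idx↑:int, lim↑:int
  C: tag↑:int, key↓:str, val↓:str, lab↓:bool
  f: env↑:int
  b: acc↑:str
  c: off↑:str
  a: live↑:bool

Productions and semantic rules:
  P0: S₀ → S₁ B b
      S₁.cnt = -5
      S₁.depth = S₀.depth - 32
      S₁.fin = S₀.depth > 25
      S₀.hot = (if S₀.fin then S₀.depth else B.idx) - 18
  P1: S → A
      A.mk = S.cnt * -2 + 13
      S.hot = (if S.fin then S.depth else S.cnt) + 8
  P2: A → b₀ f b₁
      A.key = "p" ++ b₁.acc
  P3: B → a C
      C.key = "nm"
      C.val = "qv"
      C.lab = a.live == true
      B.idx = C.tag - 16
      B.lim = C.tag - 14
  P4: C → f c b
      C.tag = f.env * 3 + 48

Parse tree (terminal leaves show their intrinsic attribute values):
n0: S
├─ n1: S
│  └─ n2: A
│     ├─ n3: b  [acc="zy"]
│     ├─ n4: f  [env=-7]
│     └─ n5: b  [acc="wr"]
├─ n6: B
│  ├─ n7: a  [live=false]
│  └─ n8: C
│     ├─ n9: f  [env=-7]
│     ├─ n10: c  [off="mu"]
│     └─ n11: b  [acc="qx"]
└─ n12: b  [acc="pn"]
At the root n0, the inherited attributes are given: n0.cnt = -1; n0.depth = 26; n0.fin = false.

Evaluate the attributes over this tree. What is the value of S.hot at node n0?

1. n0.cnt = -1  [given at root]
2. n0.depth = 26  [given at root]
3. n0.fin = false  [given at root]
4. n1.cnt = -5  [-5]
5. n1.depth = -6  [S₀.depth - 32]
6. n1.fin = true  [S₀.depth > 25]
7. n2.mk = 23  [S.cnt * -2 + 13]
8. n3.acc = "zy"  [terminal]
9. n4.env = -7  [terminal]
10. n5.acc = "wr"  [terminal]
11. n2.key = "pwr"  ["p" ++ b₁.acc]
12. n1.hot = 2  [(if S.fin then S.depth else S.cnt) + 8]
13. n7.live = false  [terminal]
14. n8.key = "nm"  ["nm"]
15. n8.val = "qv"  ["qv"]
16. n8.lab = false  [a.live == true]
17. n9.env = -7  [terminal]
18. n10.off = "mu"  [terminal]
19. n11.acc = "qx"  [terminal]
20. n8.tag = 27  [f.env * 3 + 48]
21. n6.idx = 11  [C.tag - 16]
22. n6.lim = 13  [C.tag - 14]
23. n12.acc = "pn"  [terminal]
24. n0.hot = -7  [(if S₀.fin then S₀.depth else B.idx) - 18]

-7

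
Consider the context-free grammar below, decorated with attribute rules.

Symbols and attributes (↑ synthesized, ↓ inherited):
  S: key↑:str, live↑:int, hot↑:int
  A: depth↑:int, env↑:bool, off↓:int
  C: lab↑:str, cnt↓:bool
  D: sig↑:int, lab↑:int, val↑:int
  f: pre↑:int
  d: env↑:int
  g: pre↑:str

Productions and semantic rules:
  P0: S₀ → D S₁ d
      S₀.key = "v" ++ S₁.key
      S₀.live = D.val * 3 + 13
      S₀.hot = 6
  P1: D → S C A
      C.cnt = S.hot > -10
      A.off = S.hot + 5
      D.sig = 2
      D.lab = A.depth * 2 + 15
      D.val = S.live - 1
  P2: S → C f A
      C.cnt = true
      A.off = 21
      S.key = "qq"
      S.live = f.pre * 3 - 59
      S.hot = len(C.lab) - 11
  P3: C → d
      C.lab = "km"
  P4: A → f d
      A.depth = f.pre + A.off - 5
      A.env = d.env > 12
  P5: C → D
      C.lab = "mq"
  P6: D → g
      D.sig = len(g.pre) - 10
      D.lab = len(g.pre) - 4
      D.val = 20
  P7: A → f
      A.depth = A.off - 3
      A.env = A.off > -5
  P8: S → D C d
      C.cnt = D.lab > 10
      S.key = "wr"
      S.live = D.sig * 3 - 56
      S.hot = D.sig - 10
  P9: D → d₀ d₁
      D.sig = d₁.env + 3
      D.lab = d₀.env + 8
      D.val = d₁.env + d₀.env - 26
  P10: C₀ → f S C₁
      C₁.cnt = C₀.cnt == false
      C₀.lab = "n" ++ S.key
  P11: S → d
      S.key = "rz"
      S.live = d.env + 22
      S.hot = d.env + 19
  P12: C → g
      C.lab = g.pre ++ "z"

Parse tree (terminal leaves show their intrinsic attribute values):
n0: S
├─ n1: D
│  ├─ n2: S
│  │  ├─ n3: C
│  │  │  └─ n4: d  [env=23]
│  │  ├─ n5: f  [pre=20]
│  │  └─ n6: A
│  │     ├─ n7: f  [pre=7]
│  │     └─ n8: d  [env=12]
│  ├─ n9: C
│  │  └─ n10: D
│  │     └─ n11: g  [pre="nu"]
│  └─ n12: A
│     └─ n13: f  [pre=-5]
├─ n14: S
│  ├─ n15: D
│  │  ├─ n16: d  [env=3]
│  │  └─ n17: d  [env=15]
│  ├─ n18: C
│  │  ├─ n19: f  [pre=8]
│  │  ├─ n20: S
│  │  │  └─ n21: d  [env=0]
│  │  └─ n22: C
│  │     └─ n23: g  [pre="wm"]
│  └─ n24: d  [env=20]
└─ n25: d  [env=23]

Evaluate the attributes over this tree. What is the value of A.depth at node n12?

-7

1. n3.cnt = true  [true]
2. n4.env = 23  [terminal]
3. n3.lab = "km"  ["km"]
4. n5.pre = 20  [terminal]
5. n6.off = 21  [21]
6. n7.pre = 7  [terminal]
7. n8.env = 12  [terminal]
8. n6.depth = 23  [f.pre + A.off - 5]
9. n6.env = false  [d.env > 12]
10. n2.key = "qq"  ["qq"]
11. n2.live = 1  [f.pre * 3 - 59]
12. n2.hot = -9  [len(C.lab) - 11]
13. n9.cnt = true  [S.hot > -10]
14. n11.pre = "nu"  [terminal]
15. n10.sig = -8  [len(g.pre) - 10]
16. n10.lab = -2  [len(g.pre) - 4]
17. n10.val = 20  [20]
18. n9.lab = "mq"  ["mq"]
19. n12.off = -4  [S.hot + 5]
20. n13.pre = -5  [terminal]
21. n12.depth = -7  [A.off - 3]
22. n12.env = true  [A.off > -5]
23. n1.sig = 2  [2]
24. n1.lab = 1  [A.depth * 2 + 15]
25. n1.val = 0  [S.live - 1]
26. n16.env = 3  [terminal]
27. n17.env = 15  [terminal]
28. n15.sig = 18  [d₁.env + 3]
29. n15.lab = 11  [d₀.env + 8]
30. n15.val = -8  [d₁.env + d₀.env - 26]
31. n18.cnt = true  [D.lab > 10]
32. n19.pre = 8  [terminal]
33. n21.env = 0  [terminal]
34. n20.key = "rz"  ["rz"]
35. n20.live = 22  [d.env + 22]
36. n20.hot = 19  [d.env + 19]
37. n22.cnt = false  [C₀.cnt == false]
38. n23.pre = "wm"  [terminal]
39. n22.lab = "wmz"  [g.pre ++ "z"]
40. n18.lab = "nrz"  ["n" ++ S.key]
41. n24.env = 20  [terminal]
42. n14.key = "wr"  ["wr"]
43. n14.live = -2  [D.sig * 3 - 56]
44. n14.hot = 8  [D.sig - 10]
45. n25.env = 23  [terminal]
46. n0.key = "vwr"  ["v" ++ S₁.key]
47. n0.live = 13  [D.val * 3 + 13]
48. n0.hot = 6  [6]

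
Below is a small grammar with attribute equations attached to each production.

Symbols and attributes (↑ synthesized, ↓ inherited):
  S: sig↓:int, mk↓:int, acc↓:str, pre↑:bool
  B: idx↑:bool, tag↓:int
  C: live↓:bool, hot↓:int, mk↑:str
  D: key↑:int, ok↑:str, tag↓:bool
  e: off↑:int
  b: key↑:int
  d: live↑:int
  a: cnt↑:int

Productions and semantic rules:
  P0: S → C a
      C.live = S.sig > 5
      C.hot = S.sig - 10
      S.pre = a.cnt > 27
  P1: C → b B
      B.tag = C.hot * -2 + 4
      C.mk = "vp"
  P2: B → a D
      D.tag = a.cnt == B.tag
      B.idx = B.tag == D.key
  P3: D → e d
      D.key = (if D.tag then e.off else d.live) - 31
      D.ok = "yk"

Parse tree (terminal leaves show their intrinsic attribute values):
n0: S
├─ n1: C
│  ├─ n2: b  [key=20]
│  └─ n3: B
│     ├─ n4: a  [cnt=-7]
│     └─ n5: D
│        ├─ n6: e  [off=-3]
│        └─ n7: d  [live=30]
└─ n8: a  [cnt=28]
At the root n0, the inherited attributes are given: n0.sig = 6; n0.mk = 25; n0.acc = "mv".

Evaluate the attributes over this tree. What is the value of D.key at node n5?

1. n0.sig = 6  [given at root]
2. n0.mk = 25  [given at root]
3. n0.acc = "mv"  [given at root]
4. n1.live = true  [S.sig > 5]
5. n1.hot = -4  [S.sig - 10]
6. n2.key = 20  [terminal]
7. n3.tag = 12  [C.hot * -2 + 4]
8. n4.cnt = -7  [terminal]
9. n5.tag = false  [a.cnt == B.tag]
10. n6.off = -3  [terminal]
11. n7.live = 30  [terminal]
12. n5.key = -1  [(if D.tag then e.off else d.live) - 31]
13. n5.ok = "yk"  ["yk"]
14. n3.idx = false  [B.tag == D.key]
15. n1.mk = "vp"  ["vp"]
16. n8.cnt = 28  [terminal]
17. n0.pre = true  [a.cnt > 27]

-1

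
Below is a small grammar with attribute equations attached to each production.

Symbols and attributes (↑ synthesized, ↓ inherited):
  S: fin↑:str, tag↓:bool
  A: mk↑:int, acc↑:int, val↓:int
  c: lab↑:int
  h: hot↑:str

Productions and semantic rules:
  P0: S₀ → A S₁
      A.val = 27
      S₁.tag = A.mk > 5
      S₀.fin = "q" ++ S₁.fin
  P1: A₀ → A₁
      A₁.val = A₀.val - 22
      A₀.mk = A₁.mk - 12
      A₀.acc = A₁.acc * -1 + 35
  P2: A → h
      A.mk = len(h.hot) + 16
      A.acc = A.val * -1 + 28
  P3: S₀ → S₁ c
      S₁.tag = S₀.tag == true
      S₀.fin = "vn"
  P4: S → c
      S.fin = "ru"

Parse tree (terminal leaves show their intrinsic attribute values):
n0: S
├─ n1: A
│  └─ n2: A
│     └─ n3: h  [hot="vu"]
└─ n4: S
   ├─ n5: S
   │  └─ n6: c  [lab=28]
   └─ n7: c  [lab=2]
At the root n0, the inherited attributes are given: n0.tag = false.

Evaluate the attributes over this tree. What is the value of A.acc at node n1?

12

1. n0.tag = false  [given at root]
2. n1.val = 27  [27]
3. n2.val = 5  [A₀.val - 22]
4. n3.hot = "vu"  [terminal]
5. n2.mk = 18  [len(h.hot) + 16]
6. n2.acc = 23  [A.val * -1 + 28]
7. n1.mk = 6  [A₁.mk - 12]
8. n1.acc = 12  [A₁.acc * -1 + 35]
9. n4.tag = true  [A.mk > 5]
10. n5.tag = true  [S₀.tag == true]
11. n6.lab = 28  [terminal]
12. n5.fin = "ru"  ["ru"]
13. n7.lab = 2  [terminal]
14. n4.fin = "vn"  ["vn"]
15. n0.fin = "qvn"  ["q" ++ S₁.fin]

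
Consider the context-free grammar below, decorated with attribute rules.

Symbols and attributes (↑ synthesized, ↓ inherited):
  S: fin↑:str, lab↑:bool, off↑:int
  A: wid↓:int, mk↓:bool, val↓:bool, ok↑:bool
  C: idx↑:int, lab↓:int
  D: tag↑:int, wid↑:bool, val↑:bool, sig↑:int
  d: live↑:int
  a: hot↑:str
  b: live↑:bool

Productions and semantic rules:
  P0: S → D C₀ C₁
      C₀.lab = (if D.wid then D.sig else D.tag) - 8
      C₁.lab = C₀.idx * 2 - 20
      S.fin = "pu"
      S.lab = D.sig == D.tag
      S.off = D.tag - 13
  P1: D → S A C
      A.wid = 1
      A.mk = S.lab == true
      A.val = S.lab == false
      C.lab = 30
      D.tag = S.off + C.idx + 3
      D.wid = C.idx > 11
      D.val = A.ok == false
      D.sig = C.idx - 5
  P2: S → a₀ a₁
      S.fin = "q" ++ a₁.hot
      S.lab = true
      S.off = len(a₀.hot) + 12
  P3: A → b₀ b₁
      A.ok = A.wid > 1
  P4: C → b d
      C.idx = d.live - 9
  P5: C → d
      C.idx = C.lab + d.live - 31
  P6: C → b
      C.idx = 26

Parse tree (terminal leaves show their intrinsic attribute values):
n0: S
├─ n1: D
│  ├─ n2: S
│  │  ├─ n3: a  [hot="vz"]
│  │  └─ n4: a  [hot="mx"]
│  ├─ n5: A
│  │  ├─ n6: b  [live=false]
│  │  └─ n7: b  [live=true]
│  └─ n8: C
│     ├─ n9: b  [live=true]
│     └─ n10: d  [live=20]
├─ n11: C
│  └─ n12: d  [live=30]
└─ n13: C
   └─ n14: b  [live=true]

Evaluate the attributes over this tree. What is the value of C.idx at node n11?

1. n3.hot = "vz"  [terminal]
2. n4.hot = "mx"  [terminal]
3. n2.fin = "qmx"  ["q" ++ a₁.hot]
4. n2.lab = true  [true]
5. n2.off = 14  [len(a₀.hot) + 12]
6. n5.wid = 1  [1]
7. n5.mk = true  [S.lab == true]
8. n5.val = false  [S.lab == false]
9. n6.live = false  [terminal]
10. n7.live = true  [terminal]
11. n5.ok = false  [A.wid > 1]
12. n8.lab = 30  [30]
13. n9.live = true  [terminal]
14. n10.live = 20  [terminal]
15. n8.idx = 11  [d.live - 9]
16. n1.tag = 28  [S.off + C.idx + 3]
17. n1.wid = false  [C.idx > 11]
18. n1.val = true  [A.ok == false]
19. n1.sig = 6  [C.idx - 5]
20. n11.lab = 20  [(if D.wid then D.sig else D.tag) - 8]
21. n12.live = 30  [terminal]
22. n11.idx = 19  [C.lab + d.live - 31]
23. n13.lab = 18  [C₀.idx * 2 - 20]
24. n14.live = true  [terminal]
25. n13.idx = 26  [26]
26. n0.fin = "pu"  ["pu"]
27. n0.lab = false  [D.sig == D.tag]
28. n0.off = 15  [D.tag - 13]

19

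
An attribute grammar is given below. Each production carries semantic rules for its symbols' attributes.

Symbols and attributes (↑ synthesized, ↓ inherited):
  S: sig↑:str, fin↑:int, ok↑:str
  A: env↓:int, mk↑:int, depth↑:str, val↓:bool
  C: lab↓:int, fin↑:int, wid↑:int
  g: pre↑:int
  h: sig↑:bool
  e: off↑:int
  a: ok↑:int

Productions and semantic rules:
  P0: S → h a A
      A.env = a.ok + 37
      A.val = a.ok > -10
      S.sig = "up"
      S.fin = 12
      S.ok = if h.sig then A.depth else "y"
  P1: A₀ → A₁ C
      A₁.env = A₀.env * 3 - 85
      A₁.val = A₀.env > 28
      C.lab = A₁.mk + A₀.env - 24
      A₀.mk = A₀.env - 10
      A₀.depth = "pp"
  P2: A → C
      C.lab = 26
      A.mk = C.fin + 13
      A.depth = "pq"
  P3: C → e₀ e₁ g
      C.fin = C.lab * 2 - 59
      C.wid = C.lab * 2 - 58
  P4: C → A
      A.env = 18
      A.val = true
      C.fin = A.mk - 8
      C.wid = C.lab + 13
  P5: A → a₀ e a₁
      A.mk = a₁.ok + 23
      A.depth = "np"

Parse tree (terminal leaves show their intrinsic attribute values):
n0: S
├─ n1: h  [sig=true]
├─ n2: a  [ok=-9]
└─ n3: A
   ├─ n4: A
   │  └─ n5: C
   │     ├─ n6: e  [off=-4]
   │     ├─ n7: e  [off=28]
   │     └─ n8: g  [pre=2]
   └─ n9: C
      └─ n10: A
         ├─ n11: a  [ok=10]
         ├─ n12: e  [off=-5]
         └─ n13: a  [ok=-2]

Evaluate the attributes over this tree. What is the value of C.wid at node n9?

23

1. n1.sig = true  [terminal]
2. n2.ok = -9  [terminal]
3. n3.env = 28  [a.ok + 37]
4. n3.val = true  [a.ok > -10]
5. n4.env = -1  [A₀.env * 3 - 85]
6. n4.val = false  [A₀.env > 28]
7. n5.lab = 26  [26]
8. n6.off = -4  [terminal]
9. n7.off = 28  [terminal]
10. n8.pre = 2  [terminal]
11. n5.fin = -7  [C.lab * 2 - 59]
12. n5.wid = -6  [C.lab * 2 - 58]
13. n4.mk = 6  [C.fin + 13]
14. n4.depth = "pq"  ["pq"]
15. n9.lab = 10  [A₁.mk + A₀.env - 24]
16. n10.env = 18  [18]
17. n10.val = true  [true]
18. n11.ok = 10  [terminal]
19. n12.off = -5  [terminal]
20. n13.ok = -2  [terminal]
21. n10.mk = 21  [a₁.ok + 23]
22. n10.depth = "np"  ["np"]
23. n9.fin = 13  [A.mk - 8]
24. n9.wid = 23  [C.lab + 13]
25. n3.mk = 18  [A₀.env - 10]
26. n3.depth = "pp"  ["pp"]
27. n0.sig = "up"  ["up"]
28. n0.fin = 12  [12]
29. n0.ok = "pp"  [if h.sig then A.depth else "y"]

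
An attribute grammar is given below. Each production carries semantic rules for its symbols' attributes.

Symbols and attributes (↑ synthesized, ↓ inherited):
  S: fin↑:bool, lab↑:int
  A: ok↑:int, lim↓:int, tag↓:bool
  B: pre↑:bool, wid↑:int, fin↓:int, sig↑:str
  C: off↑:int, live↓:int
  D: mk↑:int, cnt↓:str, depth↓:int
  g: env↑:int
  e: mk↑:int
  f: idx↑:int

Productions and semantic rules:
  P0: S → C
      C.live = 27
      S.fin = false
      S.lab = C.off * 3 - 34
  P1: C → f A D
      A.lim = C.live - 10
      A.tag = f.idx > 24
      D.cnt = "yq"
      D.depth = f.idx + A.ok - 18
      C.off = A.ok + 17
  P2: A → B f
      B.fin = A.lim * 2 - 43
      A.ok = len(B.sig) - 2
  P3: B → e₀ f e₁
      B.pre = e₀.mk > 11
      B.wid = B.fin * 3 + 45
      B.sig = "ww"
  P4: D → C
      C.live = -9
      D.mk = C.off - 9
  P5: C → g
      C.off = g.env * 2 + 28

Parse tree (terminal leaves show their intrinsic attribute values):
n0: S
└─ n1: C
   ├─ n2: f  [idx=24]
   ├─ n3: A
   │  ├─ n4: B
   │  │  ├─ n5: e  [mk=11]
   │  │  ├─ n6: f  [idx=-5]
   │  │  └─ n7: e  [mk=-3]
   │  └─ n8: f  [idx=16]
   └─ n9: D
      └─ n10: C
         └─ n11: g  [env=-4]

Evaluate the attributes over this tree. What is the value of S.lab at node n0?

17

1. n1.live = 27  [27]
2. n2.idx = 24  [terminal]
3. n3.lim = 17  [C.live - 10]
4. n3.tag = false  [f.idx > 24]
5. n4.fin = -9  [A.lim * 2 - 43]
6. n5.mk = 11  [terminal]
7. n6.idx = -5  [terminal]
8. n7.mk = -3  [terminal]
9. n4.pre = false  [e₀.mk > 11]
10. n4.wid = 18  [B.fin * 3 + 45]
11. n4.sig = "ww"  ["ww"]
12. n8.idx = 16  [terminal]
13. n3.ok = 0  [len(B.sig) - 2]
14. n9.cnt = "yq"  ["yq"]
15. n9.depth = 6  [f.idx + A.ok - 18]
16. n10.live = -9  [-9]
17. n11.env = -4  [terminal]
18. n10.off = 20  [g.env * 2 + 28]
19. n9.mk = 11  [C.off - 9]
20. n1.off = 17  [A.ok + 17]
21. n0.fin = false  [false]
22. n0.lab = 17  [C.off * 3 - 34]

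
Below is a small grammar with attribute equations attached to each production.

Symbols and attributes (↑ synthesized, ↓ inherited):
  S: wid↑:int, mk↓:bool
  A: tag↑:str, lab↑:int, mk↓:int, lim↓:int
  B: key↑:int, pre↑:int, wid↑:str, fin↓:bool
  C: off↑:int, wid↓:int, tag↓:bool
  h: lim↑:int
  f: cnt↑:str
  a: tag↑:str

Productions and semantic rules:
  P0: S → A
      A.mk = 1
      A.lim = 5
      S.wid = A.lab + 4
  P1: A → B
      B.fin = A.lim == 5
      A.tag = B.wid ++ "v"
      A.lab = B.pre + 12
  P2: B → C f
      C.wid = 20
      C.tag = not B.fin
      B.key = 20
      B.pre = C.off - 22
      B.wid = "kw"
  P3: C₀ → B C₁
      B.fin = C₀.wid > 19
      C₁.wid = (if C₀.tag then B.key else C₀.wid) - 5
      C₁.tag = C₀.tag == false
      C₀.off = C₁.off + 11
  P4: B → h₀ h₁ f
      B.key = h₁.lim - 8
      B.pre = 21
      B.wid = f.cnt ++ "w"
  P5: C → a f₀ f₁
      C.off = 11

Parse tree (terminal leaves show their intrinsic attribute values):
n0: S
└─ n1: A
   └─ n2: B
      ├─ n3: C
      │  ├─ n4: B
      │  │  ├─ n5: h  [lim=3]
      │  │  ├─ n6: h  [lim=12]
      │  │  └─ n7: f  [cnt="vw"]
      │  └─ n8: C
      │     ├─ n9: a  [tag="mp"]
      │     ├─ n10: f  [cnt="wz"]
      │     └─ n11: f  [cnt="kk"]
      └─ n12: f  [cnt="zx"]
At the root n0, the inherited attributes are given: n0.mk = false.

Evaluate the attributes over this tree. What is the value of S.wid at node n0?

16

1. n0.mk = false  [given at root]
2. n1.mk = 1  [1]
3. n1.lim = 5  [5]
4. n2.fin = true  [A.lim == 5]
5. n3.wid = 20  [20]
6. n3.tag = false  [not B.fin]
7. n4.fin = true  [C₀.wid > 19]
8. n5.lim = 3  [terminal]
9. n6.lim = 12  [terminal]
10. n7.cnt = "vw"  [terminal]
11. n4.key = 4  [h₁.lim - 8]
12. n4.pre = 21  [21]
13. n4.wid = "vww"  [f.cnt ++ "w"]
14. n8.wid = 15  [(if C₀.tag then B.key else C₀.wid) - 5]
15. n8.tag = true  [C₀.tag == false]
16. n9.tag = "mp"  [terminal]
17. n10.cnt = "wz"  [terminal]
18. n11.cnt = "kk"  [terminal]
19. n8.off = 11  [11]
20. n3.off = 22  [C₁.off + 11]
21. n12.cnt = "zx"  [terminal]
22. n2.key = 20  [20]
23. n2.pre = 0  [C.off - 22]
24. n2.wid = "kw"  ["kw"]
25. n1.tag = "kwv"  [B.wid ++ "v"]
26. n1.lab = 12  [B.pre + 12]
27. n0.wid = 16  [A.lab + 4]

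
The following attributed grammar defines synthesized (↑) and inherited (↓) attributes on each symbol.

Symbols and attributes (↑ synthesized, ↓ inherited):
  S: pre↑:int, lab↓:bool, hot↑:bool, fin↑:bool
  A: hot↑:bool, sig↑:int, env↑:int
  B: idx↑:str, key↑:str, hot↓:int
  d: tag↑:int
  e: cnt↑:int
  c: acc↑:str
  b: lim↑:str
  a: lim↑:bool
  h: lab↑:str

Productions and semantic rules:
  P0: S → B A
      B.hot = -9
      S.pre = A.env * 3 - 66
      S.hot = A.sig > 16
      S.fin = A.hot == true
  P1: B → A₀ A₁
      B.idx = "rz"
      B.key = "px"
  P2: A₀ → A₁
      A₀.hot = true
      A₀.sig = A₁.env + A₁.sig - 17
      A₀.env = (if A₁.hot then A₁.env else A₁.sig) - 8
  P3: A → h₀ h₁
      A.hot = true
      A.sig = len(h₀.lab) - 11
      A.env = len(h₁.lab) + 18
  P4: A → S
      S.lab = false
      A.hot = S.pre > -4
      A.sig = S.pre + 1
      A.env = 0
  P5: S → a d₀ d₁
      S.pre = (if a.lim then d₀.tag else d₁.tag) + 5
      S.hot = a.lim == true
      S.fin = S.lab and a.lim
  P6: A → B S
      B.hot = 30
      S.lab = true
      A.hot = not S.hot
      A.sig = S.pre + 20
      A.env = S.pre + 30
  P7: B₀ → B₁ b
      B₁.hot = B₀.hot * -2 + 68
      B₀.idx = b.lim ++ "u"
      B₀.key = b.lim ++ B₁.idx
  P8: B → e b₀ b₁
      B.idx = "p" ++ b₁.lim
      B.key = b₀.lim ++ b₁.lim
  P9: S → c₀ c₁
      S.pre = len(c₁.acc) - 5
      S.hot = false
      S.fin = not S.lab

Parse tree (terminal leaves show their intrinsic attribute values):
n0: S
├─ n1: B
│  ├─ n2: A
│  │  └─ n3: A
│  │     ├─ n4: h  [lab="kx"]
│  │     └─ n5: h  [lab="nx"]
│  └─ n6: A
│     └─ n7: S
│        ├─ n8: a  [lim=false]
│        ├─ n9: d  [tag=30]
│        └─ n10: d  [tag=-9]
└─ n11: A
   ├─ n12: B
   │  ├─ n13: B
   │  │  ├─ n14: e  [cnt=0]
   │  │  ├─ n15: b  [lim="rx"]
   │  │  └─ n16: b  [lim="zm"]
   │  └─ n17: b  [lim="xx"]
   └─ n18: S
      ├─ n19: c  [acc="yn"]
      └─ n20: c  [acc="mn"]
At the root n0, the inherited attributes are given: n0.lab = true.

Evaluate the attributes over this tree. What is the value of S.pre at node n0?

15

1. n0.lab = true  [given at root]
2. n1.hot = -9  [-9]
3. n4.lab = "kx"  [terminal]
4. n5.lab = "nx"  [terminal]
5. n3.hot = true  [true]
6. n3.sig = -9  [len(h₀.lab) - 11]
7. n3.env = 20  [len(h₁.lab) + 18]
8. n2.hot = true  [true]
9. n2.sig = -6  [A₁.env + A₁.sig - 17]
10. n2.env = 12  [(if A₁.hot then A₁.env else A₁.sig) - 8]
11. n7.lab = false  [false]
12. n8.lim = false  [terminal]
13. n9.tag = 30  [terminal]
14. n10.tag = -9  [terminal]
15. n7.pre = -4  [(if a.lim then d₀.tag else d₁.tag) + 5]
16. n7.hot = false  [a.lim == true]
17. n7.fin = false  [S.lab and a.lim]
18. n6.hot = false  [S.pre > -4]
19. n6.sig = -3  [S.pre + 1]
20. n6.env = 0  [0]
21. n1.idx = "rz"  ["rz"]
22. n1.key = "px"  ["px"]
23. n12.hot = 30  [30]
24. n13.hot = 8  [B₀.hot * -2 + 68]
25. n14.cnt = 0  [terminal]
26. n15.lim = "rx"  [terminal]
27. n16.lim = "zm"  [terminal]
28. n13.idx = "pzm"  ["p" ++ b₁.lim]
29. n13.key = "rxzm"  [b₀.lim ++ b₁.lim]
30. n17.lim = "xx"  [terminal]
31. n12.idx = "xxu"  [b.lim ++ "u"]
32. n12.key = "xxpzm"  [b.lim ++ B₁.idx]
33. n18.lab = true  [true]
34. n19.acc = "yn"  [terminal]
35. n20.acc = "mn"  [terminal]
36. n18.pre = -3  [len(c₁.acc) - 5]
37. n18.hot = false  [false]
38. n18.fin = false  [not S.lab]
39. n11.hot = true  [not S.hot]
40. n11.sig = 17  [S.pre + 20]
41. n11.env = 27  [S.pre + 30]
42. n0.pre = 15  [A.env * 3 - 66]
43. n0.hot = true  [A.sig > 16]
44. n0.fin = true  [A.hot == true]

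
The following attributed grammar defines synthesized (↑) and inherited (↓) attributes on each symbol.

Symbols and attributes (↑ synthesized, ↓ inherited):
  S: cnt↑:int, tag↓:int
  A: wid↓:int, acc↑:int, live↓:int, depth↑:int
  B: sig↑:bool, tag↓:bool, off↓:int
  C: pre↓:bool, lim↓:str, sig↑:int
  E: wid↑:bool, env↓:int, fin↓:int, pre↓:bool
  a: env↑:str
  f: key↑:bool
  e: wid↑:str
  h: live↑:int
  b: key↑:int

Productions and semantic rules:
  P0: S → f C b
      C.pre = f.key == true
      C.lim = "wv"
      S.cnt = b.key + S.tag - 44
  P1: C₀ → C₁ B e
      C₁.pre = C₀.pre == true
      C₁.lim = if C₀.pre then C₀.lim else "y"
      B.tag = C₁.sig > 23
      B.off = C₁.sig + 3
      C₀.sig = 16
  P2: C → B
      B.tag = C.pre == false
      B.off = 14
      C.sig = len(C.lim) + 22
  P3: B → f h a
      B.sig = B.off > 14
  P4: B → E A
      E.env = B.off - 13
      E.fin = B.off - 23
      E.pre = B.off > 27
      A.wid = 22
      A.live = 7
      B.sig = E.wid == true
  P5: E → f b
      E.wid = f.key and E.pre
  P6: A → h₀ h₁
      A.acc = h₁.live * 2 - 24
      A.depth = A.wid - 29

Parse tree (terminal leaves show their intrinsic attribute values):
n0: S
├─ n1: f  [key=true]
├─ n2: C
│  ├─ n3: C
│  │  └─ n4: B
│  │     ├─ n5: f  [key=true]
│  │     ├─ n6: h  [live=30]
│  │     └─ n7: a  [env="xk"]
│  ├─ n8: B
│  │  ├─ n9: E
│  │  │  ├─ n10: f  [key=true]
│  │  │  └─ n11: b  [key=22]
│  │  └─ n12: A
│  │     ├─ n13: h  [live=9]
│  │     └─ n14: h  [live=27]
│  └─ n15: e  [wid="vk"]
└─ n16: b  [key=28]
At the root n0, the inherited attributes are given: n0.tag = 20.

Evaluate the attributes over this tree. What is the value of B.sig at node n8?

false

1. n0.tag = 20  [given at root]
2. n1.key = true  [terminal]
3. n2.pre = true  [f.key == true]
4. n2.lim = "wv"  ["wv"]
5. n3.pre = true  [C₀.pre == true]
6. n3.lim = "wv"  [if C₀.pre then C₀.lim else "y"]
7. n4.tag = false  [C.pre == false]
8. n4.off = 14  [14]
9. n5.key = true  [terminal]
10. n6.live = 30  [terminal]
11. n7.env = "xk"  [terminal]
12. n4.sig = false  [B.off > 14]
13. n3.sig = 24  [len(C.lim) + 22]
14. n8.tag = true  [C₁.sig > 23]
15. n8.off = 27  [C₁.sig + 3]
16. n9.env = 14  [B.off - 13]
17. n9.fin = 4  [B.off - 23]
18. n9.pre = false  [B.off > 27]
19. n10.key = true  [terminal]
20. n11.key = 22  [terminal]
21. n9.wid = false  [f.key and E.pre]
22. n12.wid = 22  [22]
23. n12.live = 7  [7]
24. n13.live = 9  [terminal]
25. n14.live = 27  [terminal]
26. n12.acc = 30  [h₁.live * 2 - 24]
27. n12.depth = -7  [A.wid - 29]
28. n8.sig = false  [E.wid == true]
29. n15.wid = "vk"  [terminal]
30. n2.sig = 16  [16]
31. n16.key = 28  [terminal]
32. n0.cnt = 4  [b.key + S.tag - 44]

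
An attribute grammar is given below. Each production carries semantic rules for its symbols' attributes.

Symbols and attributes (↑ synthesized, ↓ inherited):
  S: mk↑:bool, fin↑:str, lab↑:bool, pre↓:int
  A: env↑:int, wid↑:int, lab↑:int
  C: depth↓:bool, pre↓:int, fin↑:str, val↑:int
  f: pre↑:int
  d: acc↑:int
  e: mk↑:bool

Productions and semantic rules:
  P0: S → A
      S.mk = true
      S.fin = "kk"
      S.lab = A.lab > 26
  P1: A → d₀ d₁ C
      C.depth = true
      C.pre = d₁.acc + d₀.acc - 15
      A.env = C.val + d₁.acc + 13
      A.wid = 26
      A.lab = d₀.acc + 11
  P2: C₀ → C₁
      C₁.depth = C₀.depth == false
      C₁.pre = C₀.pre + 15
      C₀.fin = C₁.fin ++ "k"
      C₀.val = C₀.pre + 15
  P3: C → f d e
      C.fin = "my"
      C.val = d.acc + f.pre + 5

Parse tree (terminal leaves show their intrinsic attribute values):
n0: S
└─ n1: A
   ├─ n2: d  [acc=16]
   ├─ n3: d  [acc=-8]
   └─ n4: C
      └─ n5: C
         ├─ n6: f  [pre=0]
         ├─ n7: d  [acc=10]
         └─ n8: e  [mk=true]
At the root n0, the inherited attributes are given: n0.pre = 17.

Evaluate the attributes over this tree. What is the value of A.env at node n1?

13

1. n0.pre = 17  [given at root]
2. n2.acc = 16  [terminal]
3. n3.acc = -8  [terminal]
4. n4.depth = true  [true]
5. n4.pre = -7  [d₁.acc + d₀.acc - 15]
6. n5.depth = false  [C₀.depth == false]
7. n5.pre = 8  [C₀.pre + 15]
8. n6.pre = 0  [terminal]
9. n7.acc = 10  [terminal]
10. n8.mk = true  [terminal]
11. n5.fin = "my"  ["my"]
12. n5.val = 15  [d.acc + f.pre + 5]
13. n4.fin = "myk"  [C₁.fin ++ "k"]
14. n4.val = 8  [C₀.pre + 15]
15. n1.env = 13  [C.val + d₁.acc + 13]
16. n1.wid = 26  [26]
17. n1.lab = 27  [d₀.acc + 11]
18. n0.mk = true  [true]
19. n0.fin = "kk"  ["kk"]
20. n0.lab = true  [A.lab > 26]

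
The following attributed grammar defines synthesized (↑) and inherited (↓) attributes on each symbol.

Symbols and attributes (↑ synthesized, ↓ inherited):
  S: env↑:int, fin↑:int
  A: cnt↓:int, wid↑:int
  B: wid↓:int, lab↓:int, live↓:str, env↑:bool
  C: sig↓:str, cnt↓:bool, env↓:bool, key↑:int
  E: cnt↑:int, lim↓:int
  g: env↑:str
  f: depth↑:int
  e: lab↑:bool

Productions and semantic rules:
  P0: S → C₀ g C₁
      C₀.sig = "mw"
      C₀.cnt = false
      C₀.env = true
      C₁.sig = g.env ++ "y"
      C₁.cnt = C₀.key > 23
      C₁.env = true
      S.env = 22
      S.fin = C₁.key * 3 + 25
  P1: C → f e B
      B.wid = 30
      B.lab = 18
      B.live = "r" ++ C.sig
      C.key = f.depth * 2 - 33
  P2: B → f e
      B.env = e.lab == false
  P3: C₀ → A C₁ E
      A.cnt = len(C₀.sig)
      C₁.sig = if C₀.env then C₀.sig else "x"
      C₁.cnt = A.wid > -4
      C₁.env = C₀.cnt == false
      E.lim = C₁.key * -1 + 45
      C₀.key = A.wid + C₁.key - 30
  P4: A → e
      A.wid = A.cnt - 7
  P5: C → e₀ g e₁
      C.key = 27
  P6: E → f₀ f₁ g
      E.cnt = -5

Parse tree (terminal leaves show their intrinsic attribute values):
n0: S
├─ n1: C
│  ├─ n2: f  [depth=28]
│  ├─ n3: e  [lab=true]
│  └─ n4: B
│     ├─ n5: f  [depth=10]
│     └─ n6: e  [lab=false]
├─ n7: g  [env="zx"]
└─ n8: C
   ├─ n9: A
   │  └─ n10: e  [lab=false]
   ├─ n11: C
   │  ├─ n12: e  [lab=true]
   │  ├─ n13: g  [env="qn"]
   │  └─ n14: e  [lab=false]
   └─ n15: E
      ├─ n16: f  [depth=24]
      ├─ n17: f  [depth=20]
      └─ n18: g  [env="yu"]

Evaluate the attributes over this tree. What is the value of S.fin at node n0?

1. n1.sig = "mw"  ["mw"]
2. n1.cnt = false  [false]
3. n1.env = true  [true]
4. n2.depth = 28  [terminal]
5. n3.lab = true  [terminal]
6. n4.wid = 30  [30]
7. n4.lab = 18  [18]
8. n4.live = "rmw"  ["r" ++ C.sig]
9. n5.depth = 10  [terminal]
10. n6.lab = false  [terminal]
11. n4.env = true  [e.lab == false]
12. n1.key = 23  [f.depth * 2 - 33]
13. n7.env = "zx"  [terminal]
14. n8.sig = "zxy"  [g.env ++ "y"]
15. n8.cnt = false  [C₀.key > 23]
16. n8.env = true  [true]
17. n9.cnt = 3  [len(C₀.sig)]
18. n10.lab = false  [terminal]
19. n9.wid = -4  [A.cnt - 7]
20. n11.sig = "zxy"  [if C₀.env then C₀.sig else "x"]
21. n11.cnt = false  [A.wid > -4]
22. n11.env = true  [C₀.cnt == false]
23. n12.lab = true  [terminal]
24. n13.env = "qn"  [terminal]
25. n14.lab = false  [terminal]
26. n11.key = 27  [27]
27. n15.lim = 18  [C₁.key * -1 + 45]
28. n16.depth = 24  [terminal]
29. n17.depth = 20  [terminal]
30. n18.env = "yu"  [terminal]
31. n15.cnt = -5  [-5]
32. n8.key = -7  [A.wid + C₁.key - 30]
33. n0.env = 22  [22]
34. n0.fin = 4  [C₁.key * 3 + 25]

4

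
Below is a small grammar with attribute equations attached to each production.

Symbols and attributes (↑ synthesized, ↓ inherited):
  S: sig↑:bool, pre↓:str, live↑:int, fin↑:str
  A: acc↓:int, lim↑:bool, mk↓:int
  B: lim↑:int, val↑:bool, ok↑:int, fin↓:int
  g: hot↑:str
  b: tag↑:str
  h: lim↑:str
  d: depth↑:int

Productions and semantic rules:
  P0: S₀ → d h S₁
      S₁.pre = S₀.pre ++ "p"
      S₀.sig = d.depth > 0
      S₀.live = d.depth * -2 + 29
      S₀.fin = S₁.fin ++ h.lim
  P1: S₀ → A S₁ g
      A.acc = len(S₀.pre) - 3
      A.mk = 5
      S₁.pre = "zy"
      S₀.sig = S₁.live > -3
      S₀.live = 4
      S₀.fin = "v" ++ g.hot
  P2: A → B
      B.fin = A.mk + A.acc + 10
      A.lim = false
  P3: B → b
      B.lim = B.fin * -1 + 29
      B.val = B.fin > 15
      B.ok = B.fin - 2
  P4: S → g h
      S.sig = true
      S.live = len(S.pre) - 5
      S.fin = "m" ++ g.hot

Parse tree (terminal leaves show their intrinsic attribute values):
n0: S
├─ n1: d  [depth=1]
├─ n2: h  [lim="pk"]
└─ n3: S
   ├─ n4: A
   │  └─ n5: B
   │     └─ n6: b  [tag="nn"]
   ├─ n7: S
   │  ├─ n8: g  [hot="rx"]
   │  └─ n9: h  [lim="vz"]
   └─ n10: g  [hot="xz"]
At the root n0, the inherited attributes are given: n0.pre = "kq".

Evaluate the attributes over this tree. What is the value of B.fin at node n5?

15

1. n0.pre = "kq"  [given at root]
2. n1.depth = 1  [terminal]
3. n2.lim = "pk"  [terminal]
4. n3.pre = "kqp"  [S₀.pre ++ "p"]
5. n4.acc = 0  [len(S₀.pre) - 3]
6. n4.mk = 5  [5]
7. n5.fin = 15  [A.mk + A.acc + 10]
8. n6.tag = "nn"  [terminal]
9. n5.lim = 14  [B.fin * -1 + 29]
10. n5.val = false  [B.fin > 15]
11. n5.ok = 13  [B.fin - 2]
12. n4.lim = false  [false]
13. n7.pre = "zy"  ["zy"]
14. n8.hot = "rx"  [terminal]
15. n9.lim = "vz"  [terminal]
16. n7.sig = true  [true]
17. n7.live = -3  [len(S.pre) - 5]
18. n7.fin = "mrx"  ["m" ++ g.hot]
19. n10.hot = "xz"  [terminal]
20. n3.sig = false  [S₁.live > -3]
21. n3.live = 4  [4]
22. n3.fin = "vxz"  ["v" ++ g.hot]
23. n0.sig = true  [d.depth > 0]
24. n0.live = 27  [d.depth * -2 + 29]
25. n0.fin = "vxzpk"  [S₁.fin ++ h.lim]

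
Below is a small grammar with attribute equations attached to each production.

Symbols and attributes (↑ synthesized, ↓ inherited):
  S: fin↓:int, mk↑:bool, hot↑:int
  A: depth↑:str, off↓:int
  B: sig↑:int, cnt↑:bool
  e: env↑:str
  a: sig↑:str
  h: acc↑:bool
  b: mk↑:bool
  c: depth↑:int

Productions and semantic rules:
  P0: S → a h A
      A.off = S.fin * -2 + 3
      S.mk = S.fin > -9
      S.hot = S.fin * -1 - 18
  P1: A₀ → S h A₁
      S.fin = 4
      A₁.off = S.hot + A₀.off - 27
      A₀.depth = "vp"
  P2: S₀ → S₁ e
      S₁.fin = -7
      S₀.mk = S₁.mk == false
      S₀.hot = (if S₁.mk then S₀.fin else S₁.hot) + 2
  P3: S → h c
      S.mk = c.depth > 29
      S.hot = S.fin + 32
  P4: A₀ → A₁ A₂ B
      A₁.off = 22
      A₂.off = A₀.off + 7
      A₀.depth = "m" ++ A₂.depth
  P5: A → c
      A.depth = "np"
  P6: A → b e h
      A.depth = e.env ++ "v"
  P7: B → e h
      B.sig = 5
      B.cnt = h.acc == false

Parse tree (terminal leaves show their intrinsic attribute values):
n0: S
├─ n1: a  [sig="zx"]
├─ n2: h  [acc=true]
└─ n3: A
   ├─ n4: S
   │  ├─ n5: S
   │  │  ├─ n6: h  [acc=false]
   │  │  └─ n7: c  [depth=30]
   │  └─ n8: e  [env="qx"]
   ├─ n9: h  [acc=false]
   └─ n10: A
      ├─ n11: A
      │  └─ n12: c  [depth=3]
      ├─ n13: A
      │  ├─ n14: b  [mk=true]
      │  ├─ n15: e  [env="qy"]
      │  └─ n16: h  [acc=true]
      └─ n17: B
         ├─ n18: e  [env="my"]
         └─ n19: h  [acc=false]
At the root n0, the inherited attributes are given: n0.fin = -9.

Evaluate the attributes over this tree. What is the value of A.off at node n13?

1. n0.fin = -9  [given at root]
2. n1.sig = "zx"  [terminal]
3. n2.acc = true  [terminal]
4. n3.off = 21  [S.fin * -2 + 3]
5. n4.fin = 4  [4]
6. n5.fin = -7  [-7]
7. n6.acc = false  [terminal]
8. n7.depth = 30  [terminal]
9. n5.mk = true  [c.depth > 29]
10. n5.hot = 25  [S.fin + 32]
11. n8.env = "qx"  [terminal]
12. n4.mk = false  [S₁.mk == false]
13. n4.hot = 6  [(if S₁.mk then S₀.fin else S₁.hot) + 2]
14. n9.acc = false  [terminal]
15. n10.off = 0  [S.hot + A₀.off - 27]
16. n11.off = 22  [22]
17. n12.depth = 3  [terminal]
18. n11.depth = "np"  ["np"]
19. n13.off = 7  [A₀.off + 7]
20. n14.mk = true  [terminal]
21. n15.env = "qy"  [terminal]
22. n16.acc = true  [terminal]
23. n13.depth = "qyv"  [e.env ++ "v"]
24. n18.env = "my"  [terminal]
25. n19.acc = false  [terminal]
26. n17.sig = 5  [5]
27. n17.cnt = true  [h.acc == false]
28. n10.depth = "mqyv"  ["m" ++ A₂.depth]
29. n3.depth = "vp"  ["vp"]
30. n0.mk = false  [S.fin > -9]
31. n0.hot = -9  [S.fin * -1 - 18]

7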